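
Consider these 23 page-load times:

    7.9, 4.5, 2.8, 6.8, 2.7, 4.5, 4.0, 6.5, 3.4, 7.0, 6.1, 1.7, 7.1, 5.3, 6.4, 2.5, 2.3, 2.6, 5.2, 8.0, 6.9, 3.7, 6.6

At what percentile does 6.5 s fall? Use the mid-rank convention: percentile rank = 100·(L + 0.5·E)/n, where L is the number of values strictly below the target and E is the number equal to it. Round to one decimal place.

Sorted: 1.7, 2.3, 2.5, 2.6, 2.7, 2.8, 3.4, 3.7, 4.0, 4.5, 4.5, 5.2, 5.3, 6.1, 6.4, 6.5, 6.6, 6.8, 6.9, 7.0, 7.1, 7.9, 8.0.
Count below 6.5: L = 15; count equal: E = 1; n = 23.
Percentile rank = 100·(15 + 0.5·1)/23 = 100·15.5/23 = 67.39.

67.4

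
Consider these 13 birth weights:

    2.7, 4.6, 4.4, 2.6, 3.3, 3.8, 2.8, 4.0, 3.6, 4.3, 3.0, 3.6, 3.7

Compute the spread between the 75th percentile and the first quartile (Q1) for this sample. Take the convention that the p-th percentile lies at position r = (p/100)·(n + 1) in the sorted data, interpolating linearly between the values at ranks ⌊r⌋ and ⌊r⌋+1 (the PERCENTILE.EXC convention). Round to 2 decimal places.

1.25

Sorted: 2.6, 2.7, 2.8, 3.0, 3.3, 3.6, 3.6, 3.7, 3.8, 4.0, 4.3, 4.4, 4.6.
n = 13.
P25: r = 3.5; ranks 3–4 are 2.8, 3.0; interpolating gives 2.9.
P75: r = 10.5; ranks 10–11 are 4.0, 4.3; interpolating gives 4.15.
Difference: 4.15 − 2.9 = 1.25.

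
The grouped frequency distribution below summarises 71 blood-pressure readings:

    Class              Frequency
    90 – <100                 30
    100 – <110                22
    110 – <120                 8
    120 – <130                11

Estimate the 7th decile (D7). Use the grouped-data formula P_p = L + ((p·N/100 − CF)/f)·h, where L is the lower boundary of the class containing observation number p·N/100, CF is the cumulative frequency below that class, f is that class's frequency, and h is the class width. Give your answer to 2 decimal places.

108.95

N = 71; target position k = 70/100 · 71 = 49.7.
Cumulative frequencies: 30, 52, 60, 71.
Observation 49.7 falls in the class 100 – <110.
L = 100, CF = 30, f = 22, h = 10.
P70 = 100 + ((49.7 − 30)/22)·10 = 100 + 8.95455 = 108.955.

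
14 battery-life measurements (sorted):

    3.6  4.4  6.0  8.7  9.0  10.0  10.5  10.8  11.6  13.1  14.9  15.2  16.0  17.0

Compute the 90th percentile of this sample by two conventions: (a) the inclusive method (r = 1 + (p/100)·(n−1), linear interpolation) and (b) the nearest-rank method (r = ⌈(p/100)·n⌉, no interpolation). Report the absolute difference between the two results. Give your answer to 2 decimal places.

n = 14.
(a) r = 12.7; between ranks 12 (15.2) and 13 (16.0): 15.76.
(b) the nearest-rank method: rank 13 → 16.
|15.76 − 16| = 0.24.

0.24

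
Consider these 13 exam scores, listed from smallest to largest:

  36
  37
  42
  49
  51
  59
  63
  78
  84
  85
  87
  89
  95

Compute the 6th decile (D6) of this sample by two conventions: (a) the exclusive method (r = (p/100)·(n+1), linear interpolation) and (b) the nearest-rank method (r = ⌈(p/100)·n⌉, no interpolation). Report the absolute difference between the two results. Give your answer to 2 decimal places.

n = 13.
(a) r = 8.4; between ranks 8 (78) and 9 (84): 80.4.
(b) the nearest-rank method: rank 8 → 78.
|80.4 − 78| = 2.4.

2.40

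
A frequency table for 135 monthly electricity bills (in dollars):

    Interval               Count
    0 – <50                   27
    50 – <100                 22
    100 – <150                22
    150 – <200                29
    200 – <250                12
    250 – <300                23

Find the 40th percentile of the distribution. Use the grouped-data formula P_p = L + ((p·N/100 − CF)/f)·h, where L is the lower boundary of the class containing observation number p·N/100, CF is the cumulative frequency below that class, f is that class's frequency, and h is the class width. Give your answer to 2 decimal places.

N = 135; target position k = 40/100 · 135 = 54.
Cumulative frequencies: 27, 49, 71, 100, 112, 135.
Observation 54 falls in the class 100 – <150.
L = 100, CF = 49, f = 22, h = 50.
P40 = 100 + ((54 − 49)/22)·50 = 100 + 11.3636 = 111.364.

111.36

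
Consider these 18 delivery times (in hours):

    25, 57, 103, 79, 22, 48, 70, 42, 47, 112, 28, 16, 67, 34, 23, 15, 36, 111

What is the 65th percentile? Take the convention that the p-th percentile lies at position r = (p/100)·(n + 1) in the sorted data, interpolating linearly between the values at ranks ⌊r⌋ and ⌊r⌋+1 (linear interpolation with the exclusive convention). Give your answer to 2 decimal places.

60.50

Sorted: 15, 16, 22, 23, 25, 28, 34, 36, 42, 47, 48, 57, 67, 70, 79, 103, 111, 112.
n = 18.
r = (65/100)·(18 + 1) = 12.35.
Rank 12 is 57 and rank 13 is 67.
Interpolate: 57 + 0.35·(67 − 57) = 57 + 0.35·10 = 60.5.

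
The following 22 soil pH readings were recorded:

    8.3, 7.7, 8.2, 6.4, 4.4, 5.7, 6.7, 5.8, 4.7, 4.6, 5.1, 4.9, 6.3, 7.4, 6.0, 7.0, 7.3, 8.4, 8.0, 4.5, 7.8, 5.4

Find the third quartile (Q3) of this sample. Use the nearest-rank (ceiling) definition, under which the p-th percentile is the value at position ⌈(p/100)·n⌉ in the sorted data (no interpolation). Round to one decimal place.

Sorted: 4.4, 4.5, 4.6, 4.7, 4.9, 5.1, 5.4, 5.7, 5.8, 6.0, 6.3, 6.4, 6.7, 7.0, 7.3, 7.4, 7.7, 7.8, 8.0, 8.2, 8.3, 8.4.
n = 22.
Position = ⌈75/100 · 22⌉ = ⌈16.5⌉ = 17.
The value at rank 17 is 7.7.

7.7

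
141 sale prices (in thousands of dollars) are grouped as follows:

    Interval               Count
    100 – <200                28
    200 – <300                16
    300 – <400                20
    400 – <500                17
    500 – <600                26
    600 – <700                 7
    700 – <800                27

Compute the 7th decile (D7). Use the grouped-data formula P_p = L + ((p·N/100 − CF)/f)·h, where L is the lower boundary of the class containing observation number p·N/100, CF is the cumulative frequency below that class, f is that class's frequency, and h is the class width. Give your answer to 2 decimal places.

568.08

N = 141; target position k = 70/100 · 141 = 98.7.
Cumulative frequencies: 28, 44, 64, 81, 107, 114, 141.
Observation 98.7 falls in the class 500 – <600.
L = 500, CF = 81, f = 26, h = 100.
P70 = 500 + ((98.7 − 81)/26)·100 = 500 + 68.0769 = 568.077.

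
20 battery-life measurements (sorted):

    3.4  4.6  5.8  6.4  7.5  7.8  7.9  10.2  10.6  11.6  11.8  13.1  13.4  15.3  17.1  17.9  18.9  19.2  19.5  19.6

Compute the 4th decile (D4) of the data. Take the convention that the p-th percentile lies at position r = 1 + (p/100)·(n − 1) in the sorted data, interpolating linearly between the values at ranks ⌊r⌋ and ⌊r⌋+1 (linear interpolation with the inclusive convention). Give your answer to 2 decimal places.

10.44

n = 20.
r = 1 + (40/100)·(20 − 1) = 1 + 7.6 = 8.6.
Rank 8 is 10.2 and rank 9 is 10.6.
Interpolate: 10.2 + 0.6·(10.6 − 10.2) = 10.2 + 0.6·0.4 = 10.44.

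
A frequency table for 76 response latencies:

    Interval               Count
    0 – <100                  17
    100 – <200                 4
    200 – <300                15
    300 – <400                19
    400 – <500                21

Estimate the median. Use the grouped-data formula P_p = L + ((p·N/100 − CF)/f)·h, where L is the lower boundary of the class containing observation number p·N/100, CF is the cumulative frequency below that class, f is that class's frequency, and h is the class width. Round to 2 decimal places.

N = 76; target position k = 50/100 · 76 = 38.
Cumulative frequencies: 17, 21, 36, 55, 76.
Observation 38 falls in the class 300 – <400.
L = 300, CF = 36, f = 19, h = 100.
P50 = 300 + ((38 − 36)/19)·100 = 300 + 10.5263 = 310.526.

310.53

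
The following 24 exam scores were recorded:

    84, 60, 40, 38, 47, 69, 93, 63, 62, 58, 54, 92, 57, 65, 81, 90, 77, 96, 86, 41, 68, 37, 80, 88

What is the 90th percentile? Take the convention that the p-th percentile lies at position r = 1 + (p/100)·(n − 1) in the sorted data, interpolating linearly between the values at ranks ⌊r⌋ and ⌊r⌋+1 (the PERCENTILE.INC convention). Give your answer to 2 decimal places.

91.40

Sorted: 37, 38, 40, 41, 47, 54, 57, 58, 60, 62, 63, 65, 68, 69, 77, 80, 81, 84, 86, 88, 90, 92, 93, 96.
n = 24.
r = 1 + (90/100)·(24 − 1) = 1 + 20.7 = 21.7.
Rank 21 is 90 and rank 22 is 92.
Interpolate: 90 + 0.7·(92 − 90) = 90 + 0.7·2 = 91.4.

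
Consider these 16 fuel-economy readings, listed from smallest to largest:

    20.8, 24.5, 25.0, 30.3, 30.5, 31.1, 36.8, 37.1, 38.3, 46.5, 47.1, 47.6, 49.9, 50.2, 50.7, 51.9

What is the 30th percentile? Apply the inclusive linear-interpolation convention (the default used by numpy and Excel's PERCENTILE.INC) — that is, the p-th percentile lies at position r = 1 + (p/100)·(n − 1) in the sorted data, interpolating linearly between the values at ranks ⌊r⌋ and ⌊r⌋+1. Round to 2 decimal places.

30.80

n = 16.
r = 1 + (30/100)·(16 − 1) = 1 + 4.5 = 5.5.
Rank 5 is 30.5 and rank 6 is 31.1.
Interpolate: 30.5 + 0.5·(31.1 − 30.5) = 30.5 + 0.5·0.6 = 30.8.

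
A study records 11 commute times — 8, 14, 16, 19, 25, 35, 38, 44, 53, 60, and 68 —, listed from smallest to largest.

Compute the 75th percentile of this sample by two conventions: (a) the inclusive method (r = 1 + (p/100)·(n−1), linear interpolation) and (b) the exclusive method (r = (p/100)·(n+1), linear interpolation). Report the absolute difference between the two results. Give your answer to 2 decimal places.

4.50

n = 11.
(a) r = 8.5; between ranks 8 (44) and 9 (53): 48.5.
(b) r = 9 → value at rank 9 = 53.
|48.5 − 53| = 4.5.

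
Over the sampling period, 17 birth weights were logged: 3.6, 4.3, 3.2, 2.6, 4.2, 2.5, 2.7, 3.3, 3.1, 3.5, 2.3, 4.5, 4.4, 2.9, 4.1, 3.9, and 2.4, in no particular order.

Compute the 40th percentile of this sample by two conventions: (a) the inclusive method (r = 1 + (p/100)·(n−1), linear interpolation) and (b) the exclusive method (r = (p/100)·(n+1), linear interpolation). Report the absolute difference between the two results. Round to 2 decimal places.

0.02

Sorted: 2.3, 2.4, 2.5, 2.6, 2.7, 2.9, 3.1, 3.2, 3.3, 3.5, 3.6, 3.9, 4.1, 4.2, 4.3, 4.4, 4.5.
n = 17.
(a) r = 7.4; between ranks 7 (3.1) and 8 (3.2): 3.14.
(b) r = 7.2; between ranks 7 (3.1) and 8 (3.2): 3.12.
|3.14 − 3.12| = 0.02.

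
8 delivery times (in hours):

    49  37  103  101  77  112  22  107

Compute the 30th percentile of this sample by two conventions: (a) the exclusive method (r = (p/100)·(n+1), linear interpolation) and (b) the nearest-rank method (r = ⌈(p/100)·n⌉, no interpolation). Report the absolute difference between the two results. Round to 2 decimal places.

Sorted: 22, 37, 49, 77, 101, 103, 107, 112.
n = 8.
(a) r = 2.7; between ranks 2 (37) and 3 (49): 45.4.
(b) the nearest-rank method: rank 3 → 49.
|45.4 − 49| = 3.6.

3.60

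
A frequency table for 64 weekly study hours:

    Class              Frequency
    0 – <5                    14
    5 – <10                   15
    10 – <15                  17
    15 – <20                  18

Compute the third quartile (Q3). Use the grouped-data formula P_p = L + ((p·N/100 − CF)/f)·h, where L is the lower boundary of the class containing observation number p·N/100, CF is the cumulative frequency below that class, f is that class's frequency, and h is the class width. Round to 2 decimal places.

15.56

N = 64; target position k = 75/100 · 64 = 48.
Cumulative frequencies: 14, 29, 46, 64.
Observation 48 falls in the class 15 – <20.
L = 15, CF = 46, f = 18, h = 5.
P75 = 15 + ((48 − 46)/18)·5 = 15 + 0.555556 = 15.5556.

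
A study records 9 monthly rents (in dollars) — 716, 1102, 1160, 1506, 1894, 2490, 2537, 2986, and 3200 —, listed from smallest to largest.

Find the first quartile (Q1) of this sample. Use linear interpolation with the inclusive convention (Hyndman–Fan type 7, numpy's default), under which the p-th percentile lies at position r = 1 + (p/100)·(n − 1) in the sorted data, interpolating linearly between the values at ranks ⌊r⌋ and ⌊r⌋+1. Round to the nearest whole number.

1160

n = 9.
r = 1 + (25/100)·(9 − 1) = 1 + 2 = 3.
r is an integer, so P25 is the value at rank 3: 1160.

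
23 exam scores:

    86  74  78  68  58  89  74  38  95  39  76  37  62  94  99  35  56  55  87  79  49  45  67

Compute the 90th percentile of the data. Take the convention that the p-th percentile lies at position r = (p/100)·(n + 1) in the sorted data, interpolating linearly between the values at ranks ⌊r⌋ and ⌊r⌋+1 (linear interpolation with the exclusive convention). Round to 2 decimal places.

94.60

Sorted: 35, 37, 38, 39, 45, 49, 55, 56, 58, 62, 67, 68, 74, 74, 76, 78, 79, 86, 87, 89, 94, 95, 99.
n = 23.
r = (90/100)·(23 + 1) = 21.6.
Rank 21 is 94 and rank 22 is 95.
Interpolate: 94 + 0.6·(95 − 94) = 94 + 0.6·1 = 94.6.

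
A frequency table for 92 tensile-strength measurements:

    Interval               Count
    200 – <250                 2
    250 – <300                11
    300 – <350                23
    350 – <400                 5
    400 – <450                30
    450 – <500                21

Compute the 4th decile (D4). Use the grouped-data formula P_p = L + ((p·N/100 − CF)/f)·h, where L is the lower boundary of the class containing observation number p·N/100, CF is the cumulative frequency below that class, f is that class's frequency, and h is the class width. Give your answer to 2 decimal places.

N = 92; target position k = 40/100 · 92 = 36.8.
Cumulative frequencies: 2, 13, 36, 41, 71, 92.
Observation 36.8 falls in the class 350 – <400.
L = 350, CF = 36, f = 5, h = 50.
P40 = 350 + ((36.8 − 36)/5)·50 = 350 + 8 = 358.

358.00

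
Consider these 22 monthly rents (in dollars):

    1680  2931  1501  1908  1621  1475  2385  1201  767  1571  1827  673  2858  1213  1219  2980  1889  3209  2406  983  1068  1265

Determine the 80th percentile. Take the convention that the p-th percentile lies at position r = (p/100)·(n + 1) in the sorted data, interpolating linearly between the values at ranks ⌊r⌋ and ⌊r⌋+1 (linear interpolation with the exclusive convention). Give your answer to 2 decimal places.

2586.80

Sorted: 673, 767, 983, 1068, 1201, 1213, 1219, 1265, 1475, 1501, 1571, 1621, 1680, 1827, 1889, 1908, 2385, 2406, 2858, 2931, 2980, 3209.
n = 22.
r = (80/100)·(22 + 1) = 18.4.
Rank 18 is 2406 and rank 19 is 2858.
Interpolate: 2406 + 0.4·(2858 − 2406) = 2406 + 0.4·452 = 2586.8.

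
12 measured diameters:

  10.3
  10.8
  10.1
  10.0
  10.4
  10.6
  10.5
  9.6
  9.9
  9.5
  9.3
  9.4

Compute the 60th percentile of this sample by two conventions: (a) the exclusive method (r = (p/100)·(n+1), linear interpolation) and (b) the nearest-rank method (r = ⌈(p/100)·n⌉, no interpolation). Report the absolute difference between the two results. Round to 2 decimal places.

Sorted: 9.3, 9.4, 9.5, 9.6, 9.9, 10.0, 10.1, 10.3, 10.4, 10.5, 10.6, 10.8.
n = 12.
(a) r = 7.8; between ranks 7 (10.1) and 8 (10.3): 10.26.
(b) the nearest-rank method: rank 8 → 10.3.
|10.26 − 10.3| = 0.04.

0.04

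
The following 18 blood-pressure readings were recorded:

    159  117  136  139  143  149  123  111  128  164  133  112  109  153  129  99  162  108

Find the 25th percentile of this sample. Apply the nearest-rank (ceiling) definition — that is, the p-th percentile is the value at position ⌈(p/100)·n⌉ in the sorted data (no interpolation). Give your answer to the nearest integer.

112

Sorted: 99, 108, 109, 111, 112, 117, 123, 128, 129, 133, 136, 139, 143, 149, 153, 159, 162, 164.
n = 18.
Position = ⌈25/100 · 18⌉ = ⌈4.5⌉ = 5.
The value at rank 5 is 112.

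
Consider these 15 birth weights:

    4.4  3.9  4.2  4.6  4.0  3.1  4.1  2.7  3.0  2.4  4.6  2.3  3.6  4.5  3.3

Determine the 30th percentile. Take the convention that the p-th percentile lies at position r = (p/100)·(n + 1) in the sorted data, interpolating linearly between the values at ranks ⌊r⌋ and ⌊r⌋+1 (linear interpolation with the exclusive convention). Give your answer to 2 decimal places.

3.08

Sorted: 2.3, 2.4, 2.7, 3.0, 3.1, 3.3, 3.6, 3.9, 4.0, 4.1, 4.2, 4.4, 4.5, 4.6, 4.6.
n = 15.
r = (30/100)·(15 + 1) = 4.8.
Rank 4 is 3.0 and rank 5 is 3.1.
Interpolate: 3.0 + 0.8·(3.1 − 3.0) = 3.0 + 0.8·0.1 = 3.08.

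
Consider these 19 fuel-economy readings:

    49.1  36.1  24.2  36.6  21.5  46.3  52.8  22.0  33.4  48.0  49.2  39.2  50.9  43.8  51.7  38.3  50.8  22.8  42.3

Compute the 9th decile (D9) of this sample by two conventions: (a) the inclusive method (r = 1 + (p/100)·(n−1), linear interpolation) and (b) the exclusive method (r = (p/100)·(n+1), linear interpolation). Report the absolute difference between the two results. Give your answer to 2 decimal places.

Sorted: 21.5, 22.0, 22.8, 24.2, 33.4, 36.1, 36.6, 38.3, 39.2, 42.3, 43.8, 46.3, 48.0, 49.1, 49.2, 50.8, 50.9, 51.7, 52.8.
n = 19.
(a) r = 17.2; between ranks 17 (50.9) and 18 (51.7): 51.06.
(b) r = 18 → value at rank 18 = 51.7.
|51.06 − 51.7| = 0.64.

0.64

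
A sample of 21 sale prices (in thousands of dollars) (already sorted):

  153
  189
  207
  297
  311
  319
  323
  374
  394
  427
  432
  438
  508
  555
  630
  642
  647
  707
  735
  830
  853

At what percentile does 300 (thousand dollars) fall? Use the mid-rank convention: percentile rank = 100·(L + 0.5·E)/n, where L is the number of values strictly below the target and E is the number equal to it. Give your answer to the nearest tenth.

19.0

Count below 300: L = 4; count equal: E = 0; n = 21.
Percentile rank = 100·(4 + 0.5·0)/21 = 100·4/21 = 19.05.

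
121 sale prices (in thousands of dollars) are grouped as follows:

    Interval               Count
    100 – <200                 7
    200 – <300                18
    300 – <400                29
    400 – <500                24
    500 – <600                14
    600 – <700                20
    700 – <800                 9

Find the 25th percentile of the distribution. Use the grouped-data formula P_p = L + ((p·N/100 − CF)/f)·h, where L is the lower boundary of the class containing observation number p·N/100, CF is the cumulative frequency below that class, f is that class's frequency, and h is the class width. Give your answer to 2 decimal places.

N = 121; target position k = 25/100 · 121 = 30.25.
Cumulative frequencies: 7, 25, 54, 78, 92, 112, 121.
Observation 30.25 falls in the class 300 – <400.
L = 300, CF = 25, f = 29, h = 100.
P25 = 300 + ((30.25 − 25)/29)·100 = 300 + 18.1034 = 318.103.

318.10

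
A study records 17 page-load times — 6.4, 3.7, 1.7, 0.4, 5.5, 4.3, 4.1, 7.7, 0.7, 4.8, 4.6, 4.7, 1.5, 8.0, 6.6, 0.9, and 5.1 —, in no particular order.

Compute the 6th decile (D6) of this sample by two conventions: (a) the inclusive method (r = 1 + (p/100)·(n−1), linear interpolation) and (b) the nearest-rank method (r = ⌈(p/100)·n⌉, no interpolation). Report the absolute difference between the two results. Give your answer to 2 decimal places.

Sorted: 0.4, 0.7, 0.9, 1.5, 1.7, 3.7, 4.1, 4.3, 4.6, 4.7, 4.8, 5.1, 5.5, 6.4, 6.6, 7.7, 8.0.
n = 17.
(a) r = 10.6; between ranks 10 (4.7) and 11 (4.8): 4.76.
(b) the nearest-rank method: rank 11 → 4.8.
|4.76 − 4.8| = 0.04.

0.04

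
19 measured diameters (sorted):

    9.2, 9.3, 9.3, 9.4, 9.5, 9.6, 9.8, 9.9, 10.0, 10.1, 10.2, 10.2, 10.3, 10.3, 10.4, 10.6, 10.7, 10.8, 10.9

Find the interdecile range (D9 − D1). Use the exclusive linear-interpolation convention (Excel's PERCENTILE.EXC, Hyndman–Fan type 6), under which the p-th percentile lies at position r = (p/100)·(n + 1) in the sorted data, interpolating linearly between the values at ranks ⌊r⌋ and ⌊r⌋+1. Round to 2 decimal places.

n = 19.
P10: r = 2 (integer) → 9.3.
P90: r = 18 (integer) → 10.8.
Difference: 10.8 − 9.3 = 1.5.

1.50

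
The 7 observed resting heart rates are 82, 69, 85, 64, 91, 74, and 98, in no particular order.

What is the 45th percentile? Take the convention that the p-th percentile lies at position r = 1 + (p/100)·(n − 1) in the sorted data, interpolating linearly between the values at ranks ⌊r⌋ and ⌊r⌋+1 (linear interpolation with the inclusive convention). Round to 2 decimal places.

Sorted: 64, 69, 74, 82, 85, 91, 98.
n = 7.
r = 1 + (45/100)·(7 − 1) = 1 + 2.7 = 3.7.
Rank 3 is 74 and rank 4 is 82.
Interpolate: 74 + 0.7·(82 − 74) = 74 + 0.7·8 = 79.6.

79.60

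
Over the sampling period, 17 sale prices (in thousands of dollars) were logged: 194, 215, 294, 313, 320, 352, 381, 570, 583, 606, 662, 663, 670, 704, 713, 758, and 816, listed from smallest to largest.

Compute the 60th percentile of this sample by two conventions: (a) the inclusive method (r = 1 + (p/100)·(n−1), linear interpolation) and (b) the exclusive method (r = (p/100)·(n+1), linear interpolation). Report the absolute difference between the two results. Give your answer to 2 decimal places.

11.20

n = 17.
(a) r = 10.6; between ranks 10 (606) and 11 (662): 639.6.
(b) r = 10.8; between ranks 10 (606) and 11 (662): 650.8.
|639.6 − 650.8| = 11.2.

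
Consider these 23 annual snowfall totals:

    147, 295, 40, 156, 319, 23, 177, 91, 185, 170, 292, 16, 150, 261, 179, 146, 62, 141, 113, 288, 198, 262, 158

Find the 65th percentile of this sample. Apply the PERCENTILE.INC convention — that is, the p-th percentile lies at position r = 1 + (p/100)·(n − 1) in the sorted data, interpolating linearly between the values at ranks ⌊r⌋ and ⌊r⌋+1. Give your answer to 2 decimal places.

180.80

Sorted: 16, 23, 40, 62, 91, 113, 141, 146, 147, 150, 156, 158, 170, 177, 179, 185, 198, 261, 262, 288, 292, 295, 319.
n = 23.
r = 1 + (65/100)·(23 − 1) = 1 + 14.3 = 15.3.
Rank 15 is 179 and rank 16 is 185.
Interpolate: 179 + 0.3·(185 − 179) = 179 + 0.3·6 = 180.8.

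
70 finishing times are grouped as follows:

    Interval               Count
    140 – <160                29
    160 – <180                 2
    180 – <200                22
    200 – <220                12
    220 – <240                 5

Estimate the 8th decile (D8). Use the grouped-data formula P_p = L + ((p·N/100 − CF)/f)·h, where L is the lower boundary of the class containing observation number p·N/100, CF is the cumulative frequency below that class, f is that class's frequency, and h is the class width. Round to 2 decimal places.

205.00

N = 70; target position k = 80/100 · 70 = 56.
Cumulative frequencies: 29, 31, 53, 65, 70.
Observation 56 falls in the class 200 – <220.
L = 200, CF = 53, f = 12, h = 20.
P80 = 200 + ((56 − 53)/12)·20 = 200 + 5 = 205.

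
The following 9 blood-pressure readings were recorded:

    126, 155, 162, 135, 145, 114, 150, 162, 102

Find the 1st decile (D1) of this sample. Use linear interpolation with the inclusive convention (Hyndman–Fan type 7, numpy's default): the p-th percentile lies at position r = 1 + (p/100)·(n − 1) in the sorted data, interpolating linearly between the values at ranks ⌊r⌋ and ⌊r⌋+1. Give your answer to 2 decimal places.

Sorted: 102, 114, 126, 135, 145, 150, 155, 162, 162.
n = 9.
r = 1 + (10/100)·(9 − 1) = 1 + 0.8 = 1.8.
Rank 1 is 102 and rank 2 is 114.
Interpolate: 102 + 0.8·(114 − 102) = 102 + 0.8·12 = 111.6.

111.60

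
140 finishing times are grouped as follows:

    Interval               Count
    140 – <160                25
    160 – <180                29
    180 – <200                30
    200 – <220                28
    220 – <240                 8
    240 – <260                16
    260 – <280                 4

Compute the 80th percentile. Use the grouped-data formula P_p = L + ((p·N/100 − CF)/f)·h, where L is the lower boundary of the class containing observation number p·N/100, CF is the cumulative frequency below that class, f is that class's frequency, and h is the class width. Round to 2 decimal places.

N = 140; target position k = 80/100 · 140 = 112.
Cumulative frequencies: 25, 54, 84, 112, 120, 136, 140.
Observation 112 falls in the class 200 – <220.
L = 200, CF = 84, f = 28, h = 20.
P80 = 200 + ((112 − 84)/28)·20 = 200 + 20 = 220.

220.00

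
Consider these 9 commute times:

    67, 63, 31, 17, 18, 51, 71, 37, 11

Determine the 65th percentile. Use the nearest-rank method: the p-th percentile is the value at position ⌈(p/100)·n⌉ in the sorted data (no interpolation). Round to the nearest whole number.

Sorted: 11, 17, 18, 31, 37, 51, 63, 67, 71.
n = 9.
Position = ⌈65/100 · 9⌉ = ⌈5.85⌉ = 6.
The value at rank 6 is 51.

51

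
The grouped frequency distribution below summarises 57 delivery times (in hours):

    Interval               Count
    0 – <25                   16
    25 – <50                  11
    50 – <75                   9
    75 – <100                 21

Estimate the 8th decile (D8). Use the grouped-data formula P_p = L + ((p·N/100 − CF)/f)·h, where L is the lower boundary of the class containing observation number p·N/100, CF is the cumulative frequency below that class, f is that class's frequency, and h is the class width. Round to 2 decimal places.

N = 57; target position k = 80/100 · 57 = 45.6.
Cumulative frequencies: 16, 27, 36, 57.
Observation 45.6 falls in the class 75 – <100.
L = 75, CF = 36, f = 21, h = 25.
P80 = 75 + ((45.6 − 36)/21)·25 = 75 + 11.4286 = 86.4286.

86.43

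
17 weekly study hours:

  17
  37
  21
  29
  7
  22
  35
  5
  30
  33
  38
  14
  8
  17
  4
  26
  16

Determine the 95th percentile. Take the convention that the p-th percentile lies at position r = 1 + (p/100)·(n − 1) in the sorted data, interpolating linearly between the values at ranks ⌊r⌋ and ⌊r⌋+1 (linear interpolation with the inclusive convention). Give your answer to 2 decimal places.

37.20

Sorted: 4, 5, 7, 8, 14, 16, 17, 17, 21, 22, 26, 29, 30, 33, 35, 37, 38.
n = 17.
r = 1 + (95/100)·(17 − 1) = 1 + 15.2 = 16.2.
Rank 16 is 37 and rank 17 is 38.
Interpolate: 37 + 0.2·(38 − 37) = 37 + 0.2·1 = 37.2.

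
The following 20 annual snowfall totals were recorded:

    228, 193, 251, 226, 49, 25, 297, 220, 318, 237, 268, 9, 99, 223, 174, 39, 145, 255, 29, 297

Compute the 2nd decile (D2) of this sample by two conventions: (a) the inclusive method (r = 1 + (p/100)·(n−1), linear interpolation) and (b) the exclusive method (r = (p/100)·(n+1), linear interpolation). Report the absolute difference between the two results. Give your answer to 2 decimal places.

6.00

Sorted: 9, 25, 29, 39, 49, 99, 145, 174, 193, 220, 223, 226, 228, 237, 251, 255, 268, 297, 297, 318.
n = 20.
(a) r = 4.8; between ranks 4 (39) and 5 (49): 47.
(b) r = 4.2; between ranks 4 (39) and 5 (49): 41.
|47 − 41| = 6.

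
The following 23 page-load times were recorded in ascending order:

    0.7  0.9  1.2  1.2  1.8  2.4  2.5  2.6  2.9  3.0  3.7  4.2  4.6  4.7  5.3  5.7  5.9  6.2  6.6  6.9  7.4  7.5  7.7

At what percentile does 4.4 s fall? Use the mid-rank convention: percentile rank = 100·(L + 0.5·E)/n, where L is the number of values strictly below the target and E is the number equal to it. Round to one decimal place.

Count below 4.4: L = 12; count equal: E = 0; n = 23.
Percentile rank = 100·(12 + 0.5·0)/23 = 100·12/23 = 52.17.

52.2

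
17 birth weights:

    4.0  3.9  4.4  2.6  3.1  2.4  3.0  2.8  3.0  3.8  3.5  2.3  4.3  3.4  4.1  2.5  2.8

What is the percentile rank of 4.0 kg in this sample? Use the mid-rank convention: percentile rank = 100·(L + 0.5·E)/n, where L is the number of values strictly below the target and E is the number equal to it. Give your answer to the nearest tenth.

79.4

Sorted: 2.3, 2.4, 2.5, 2.6, 2.8, 2.8, 3.0, 3.0, 3.1, 3.4, 3.5, 3.8, 3.9, 4.0, 4.1, 4.3, 4.4.
Count below 4.0: L = 13; count equal: E = 1; n = 17.
Percentile rank = 100·(13 + 0.5·1)/17 = 100·13.5/17 = 79.41.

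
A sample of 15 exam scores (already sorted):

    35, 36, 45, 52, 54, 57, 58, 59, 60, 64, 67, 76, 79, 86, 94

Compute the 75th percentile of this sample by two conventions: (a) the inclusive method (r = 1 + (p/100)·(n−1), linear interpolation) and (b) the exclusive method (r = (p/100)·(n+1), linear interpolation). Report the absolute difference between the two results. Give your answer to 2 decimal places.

n = 15.
(a) r = 11.5; between ranks 11 (67) and 12 (76): 71.5.
(b) r = 12 → value at rank 12 = 76.
|71.5 − 76| = 4.5.

4.50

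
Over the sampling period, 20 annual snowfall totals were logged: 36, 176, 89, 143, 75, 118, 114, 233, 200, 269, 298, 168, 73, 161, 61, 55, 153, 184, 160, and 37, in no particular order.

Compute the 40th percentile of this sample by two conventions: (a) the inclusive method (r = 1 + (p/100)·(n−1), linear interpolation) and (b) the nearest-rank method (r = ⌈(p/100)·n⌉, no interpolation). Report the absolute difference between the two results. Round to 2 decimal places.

Sorted: 36, 37, 55, 61, 73, 75, 89, 114, 118, 143, 153, 160, 161, 168, 176, 184, 200, 233, 269, 298.
n = 20.
(a) r = 8.6; between ranks 8 (114) and 9 (118): 116.4.
(b) the nearest-rank method: rank 8 → 114.
|116.4 − 114| = 2.4.

2.40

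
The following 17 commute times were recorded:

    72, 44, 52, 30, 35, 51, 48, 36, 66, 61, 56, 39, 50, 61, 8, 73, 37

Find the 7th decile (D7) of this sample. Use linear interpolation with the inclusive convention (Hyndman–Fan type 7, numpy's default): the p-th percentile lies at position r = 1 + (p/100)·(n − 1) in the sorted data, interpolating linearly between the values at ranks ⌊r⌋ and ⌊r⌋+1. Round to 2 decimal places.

Sorted: 8, 30, 35, 36, 37, 39, 44, 48, 50, 51, 52, 56, 61, 61, 66, 72, 73.
n = 17.
r = 1 + (70/100)·(17 − 1) = 1 + 11.2 = 12.2.
Rank 12 is 56 and rank 13 is 61.
Interpolate: 56 + 0.2·(61 − 56) = 56 + 0.2·5 = 57.

57.00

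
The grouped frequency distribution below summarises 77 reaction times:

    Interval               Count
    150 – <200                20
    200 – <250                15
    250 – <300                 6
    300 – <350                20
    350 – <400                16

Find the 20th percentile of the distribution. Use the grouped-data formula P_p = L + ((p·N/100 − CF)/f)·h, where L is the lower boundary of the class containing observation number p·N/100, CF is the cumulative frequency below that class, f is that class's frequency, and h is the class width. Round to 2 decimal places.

N = 77; target position k = 20/100 · 77 = 15.4.
Cumulative frequencies: 20, 35, 41, 61, 77.
Observation 15.4 falls in the class 150 – <200.
L = 150, CF = 0, f = 20, h = 50.
P20 = 150 + ((15.4 − 0)/20)·50 = 150 + 38.5 = 188.5.

188.50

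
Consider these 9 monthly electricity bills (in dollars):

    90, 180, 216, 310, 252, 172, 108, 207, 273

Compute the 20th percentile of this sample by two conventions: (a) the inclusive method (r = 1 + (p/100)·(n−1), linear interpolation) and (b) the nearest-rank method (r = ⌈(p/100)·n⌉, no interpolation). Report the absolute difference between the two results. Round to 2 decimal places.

38.40

Sorted: 90, 108, 172, 180, 207, 216, 252, 273, 310.
n = 9.
(a) r = 2.6; between ranks 2 (108) and 3 (172): 146.4.
(b) the nearest-rank method: rank 2 → 108.
|146.4 − 108| = 38.4.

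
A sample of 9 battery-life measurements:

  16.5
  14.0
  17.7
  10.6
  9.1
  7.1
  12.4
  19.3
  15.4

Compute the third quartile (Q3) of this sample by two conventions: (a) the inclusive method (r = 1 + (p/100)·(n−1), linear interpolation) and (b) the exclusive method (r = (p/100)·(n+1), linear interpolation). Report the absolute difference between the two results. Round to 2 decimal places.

Sorted: 7.1, 9.1, 10.6, 12.4, 14.0, 15.4, 16.5, 17.7, 19.3.
n = 9.
(a) r = 7 → value at rank 7 = 16.5.
(b) r = 7.5; between ranks 7 (16.5) and 8 (17.7): 17.1.
|16.5 − 17.1| = 0.6.

0.60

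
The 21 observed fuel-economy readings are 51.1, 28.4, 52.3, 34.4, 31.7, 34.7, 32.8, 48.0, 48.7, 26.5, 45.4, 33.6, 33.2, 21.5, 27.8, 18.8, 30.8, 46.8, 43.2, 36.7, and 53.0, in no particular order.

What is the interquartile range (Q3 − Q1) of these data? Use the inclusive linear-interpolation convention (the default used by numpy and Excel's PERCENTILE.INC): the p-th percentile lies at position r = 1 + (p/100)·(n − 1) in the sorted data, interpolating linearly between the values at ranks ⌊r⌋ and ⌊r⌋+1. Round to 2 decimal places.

Sorted: 18.8, 21.5, 26.5, 27.8, 28.4, 30.8, 31.7, 32.8, 33.2, 33.6, 34.4, 34.7, 36.7, 43.2, 45.4, 46.8, 48.0, 48.7, 51.1, 52.3, 53.0.
n = 21.
P25: r = 6 (integer) → 30.8.
P75: r = 16 (integer) → 46.8.
Difference: 46.8 − 30.8 = 16.

16.00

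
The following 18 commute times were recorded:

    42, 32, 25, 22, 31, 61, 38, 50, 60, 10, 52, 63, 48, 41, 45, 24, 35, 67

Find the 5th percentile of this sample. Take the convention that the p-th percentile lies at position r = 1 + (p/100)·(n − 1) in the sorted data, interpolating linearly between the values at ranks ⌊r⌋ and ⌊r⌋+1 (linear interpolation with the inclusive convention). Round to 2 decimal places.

Sorted: 10, 22, 24, 25, 31, 32, 35, 38, 41, 42, 45, 48, 50, 52, 60, 61, 63, 67.
n = 18.
r = 1 + (5/100)·(18 − 1) = 1 + 0.85 = 1.85.
Rank 1 is 10 and rank 2 is 22.
Interpolate: 10 + 0.85·(22 − 10) = 10 + 0.85·12 = 20.2.

20.20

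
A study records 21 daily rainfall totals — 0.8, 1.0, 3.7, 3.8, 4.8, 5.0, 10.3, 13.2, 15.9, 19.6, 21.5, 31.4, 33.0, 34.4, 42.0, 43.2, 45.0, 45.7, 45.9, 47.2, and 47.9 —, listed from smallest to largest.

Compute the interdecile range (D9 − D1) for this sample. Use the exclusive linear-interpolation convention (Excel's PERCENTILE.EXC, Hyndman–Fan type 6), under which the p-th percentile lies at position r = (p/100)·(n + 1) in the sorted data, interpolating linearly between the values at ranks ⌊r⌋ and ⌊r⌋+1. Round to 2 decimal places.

n = 21.
P10: r = 2.2; ranks 2–3 are 1.0, 3.7; interpolating gives 1.54.
P90: r = 19.8; ranks 19–20 are 45.9, 47.2; interpolating gives 46.94.
Difference: 46.94 − 1.54 = 45.4.

45.40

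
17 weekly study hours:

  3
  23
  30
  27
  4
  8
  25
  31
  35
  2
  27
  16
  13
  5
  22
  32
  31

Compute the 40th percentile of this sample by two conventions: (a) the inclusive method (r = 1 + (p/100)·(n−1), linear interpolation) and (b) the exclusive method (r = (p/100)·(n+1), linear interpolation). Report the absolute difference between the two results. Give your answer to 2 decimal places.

Sorted: 2, 3, 4, 5, 8, 13, 16, 22, 23, 25, 27, 27, 30, 31, 31, 32, 35.
n = 17.
(a) r = 7.4; between ranks 7 (16) and 8 (22): 18.4.
(b) r = 7.2; between ranks 7 (16) and 8 (22): 17.2.
|18.4 − 17.2| = 1.2.

1.20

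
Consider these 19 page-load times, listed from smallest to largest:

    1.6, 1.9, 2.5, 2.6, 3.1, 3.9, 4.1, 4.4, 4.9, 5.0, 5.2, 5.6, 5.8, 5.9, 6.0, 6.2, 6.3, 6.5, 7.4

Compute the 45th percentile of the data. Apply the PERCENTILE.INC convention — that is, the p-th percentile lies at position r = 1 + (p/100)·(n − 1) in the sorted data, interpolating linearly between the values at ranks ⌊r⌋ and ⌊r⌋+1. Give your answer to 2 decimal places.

4.91

n = 19.
r = 1 + (45/100)·(19 − 1) = 1 + 8.1 = 9.1.
Rank 9 is 4.9 and rank 10 is 5.0.
Interpolate: 4.9 + 0.1·(5.0 − 4.9) = 4.9 + 0.1·0.1 = 4.91.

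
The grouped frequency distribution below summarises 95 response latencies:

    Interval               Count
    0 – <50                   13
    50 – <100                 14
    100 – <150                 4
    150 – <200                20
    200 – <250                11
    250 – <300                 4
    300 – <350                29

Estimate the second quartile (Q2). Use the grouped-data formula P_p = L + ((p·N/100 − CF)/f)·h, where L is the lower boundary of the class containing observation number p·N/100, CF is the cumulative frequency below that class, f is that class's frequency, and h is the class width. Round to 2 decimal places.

191.25

N = 95; target position k = 50/100 · 95 = 47.5.
Cumulative frequencies: 13, 27, 31, 51, 62, 66, 95.
Observation 47.5 falls in the class 150 – <200.
L = 150, CF = 31, f = 20, h = 50.
P50 = 150 + ((47.5 − 31)/20)·50 = 150 + 41.25 = 191.25.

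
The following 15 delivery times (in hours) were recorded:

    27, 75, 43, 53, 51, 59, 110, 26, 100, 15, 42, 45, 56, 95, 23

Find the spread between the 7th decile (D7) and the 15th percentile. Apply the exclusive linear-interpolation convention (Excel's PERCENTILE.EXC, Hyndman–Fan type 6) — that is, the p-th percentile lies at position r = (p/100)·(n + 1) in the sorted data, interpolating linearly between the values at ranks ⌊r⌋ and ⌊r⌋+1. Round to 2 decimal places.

Sorted: 15, 23, 26, 27, 42, 43, 45, 51, 53, 56, 59, 75, 95, 100, 110.
n = 15.
P15: r = 2.4; ranks 2–3 are 23, 26; interpolating gives 24.2.
P70: r = 11.2; ranks 11–12 are 59, 75; interpolating gives 62.2.
Difference: 62.2 − 24.2 = 38.

38.00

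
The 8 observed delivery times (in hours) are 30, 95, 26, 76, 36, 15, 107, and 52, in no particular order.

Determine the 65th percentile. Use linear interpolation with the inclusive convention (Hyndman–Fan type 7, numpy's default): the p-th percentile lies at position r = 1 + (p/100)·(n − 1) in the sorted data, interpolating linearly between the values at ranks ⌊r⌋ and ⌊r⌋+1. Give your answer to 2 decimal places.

Sorted: 15, 26, 30, 36, 52, 76, 95, 107.
n = 8.
r = 1 + (65/100)·(8 − 1) = 1 + 4.55 = 5.55.
Rank 5 is 52 and rank 6 is 76.
Interpolate: 52 + 0.55·(76 − 52) = 52 + 0.55·24 = 65.2.

65.20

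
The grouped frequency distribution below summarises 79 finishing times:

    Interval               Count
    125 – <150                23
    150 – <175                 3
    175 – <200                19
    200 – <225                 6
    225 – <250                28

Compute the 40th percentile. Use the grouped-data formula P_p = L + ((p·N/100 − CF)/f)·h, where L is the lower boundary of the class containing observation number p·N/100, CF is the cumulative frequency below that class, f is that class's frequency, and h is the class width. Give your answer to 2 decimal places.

N = 79; target position k = 40/100 · 79 = 31.6.
Cumulative frequencies: 23, 26, 45, 51, 79.
Observation 31.6 falls in the class 175 – <200.
L = 175, CF = 26, f = 19, h = 25.
P40 = 175 + ((31.6 − 26)/19)·25 = 175 + 7.36842 = 182.368.

182.37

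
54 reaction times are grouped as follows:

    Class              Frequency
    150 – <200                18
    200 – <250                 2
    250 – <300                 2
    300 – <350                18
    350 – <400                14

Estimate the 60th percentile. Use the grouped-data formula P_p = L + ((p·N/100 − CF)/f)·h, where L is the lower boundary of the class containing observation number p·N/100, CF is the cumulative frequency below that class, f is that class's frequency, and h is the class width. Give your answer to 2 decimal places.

328.89

N = 54; target position k = 60/100 · 54 = 32.4.
Cumulative frequencies: 18, 20, 22, 40, 54.
Observation 32.4 falls in the class 300 – <350.
L = 300, CF = 22, f = 18, h = 50.
P60 = 300 + ((32.4 − 22)/18)·50 = 300 + 28.8889 = 328.889.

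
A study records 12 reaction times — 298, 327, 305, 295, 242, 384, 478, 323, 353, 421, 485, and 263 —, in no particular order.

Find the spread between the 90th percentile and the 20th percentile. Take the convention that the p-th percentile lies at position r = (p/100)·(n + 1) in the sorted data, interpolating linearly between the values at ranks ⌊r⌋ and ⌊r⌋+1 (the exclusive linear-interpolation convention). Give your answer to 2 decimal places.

Sorted: 242, 263, 295, 298, 305, 323, 327, 353, 384, 421, 478, 485.
n = 12.
P20: r = 2.6; ranks 2–3 are 263, 295; interpolating gives 282.2.
P90: r = 11.7; ranks 11–12 are 478, 485; interpolating gives 482.9.
Difference: 482.9 − 282.2 = 200.7.

200.70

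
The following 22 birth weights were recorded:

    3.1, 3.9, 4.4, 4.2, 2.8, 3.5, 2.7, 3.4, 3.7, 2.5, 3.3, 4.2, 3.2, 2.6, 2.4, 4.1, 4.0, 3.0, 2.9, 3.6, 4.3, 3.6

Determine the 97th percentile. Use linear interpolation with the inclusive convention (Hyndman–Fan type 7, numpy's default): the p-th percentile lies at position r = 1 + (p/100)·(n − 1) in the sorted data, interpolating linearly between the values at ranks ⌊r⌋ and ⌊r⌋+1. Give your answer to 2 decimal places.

Sorted: 2.4, 2.5, 2.6, 2.7, 2.8, 2.9, 3.0, 3.1, 3.2, 3.3, 3.4, 3.5, 3.6, 3.6, 3.7, 3.9, 4.0, 4.1, 4.2, 4.2, 4.3, 4.4.
n = 22.
r = 1 + (97/100)·(22 − 1) = 1 + 20.37 = 21.37.
Rank 21 is 4.3 and rank 22 is 4.4.
Interpolate: 4.3 + 0.37·(4.4 − 4.3) = 4.3 + 0.37·0.1 = 4.337.

4.34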